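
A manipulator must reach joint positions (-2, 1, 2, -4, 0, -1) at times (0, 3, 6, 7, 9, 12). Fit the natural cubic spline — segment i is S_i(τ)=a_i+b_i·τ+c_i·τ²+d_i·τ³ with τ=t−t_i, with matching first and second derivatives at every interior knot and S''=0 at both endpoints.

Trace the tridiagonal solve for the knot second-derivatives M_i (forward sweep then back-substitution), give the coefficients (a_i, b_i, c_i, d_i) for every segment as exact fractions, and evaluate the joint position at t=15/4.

Δ: Δ0=1, Δ1=1/3, Δ2=-6, Δ3=2, Δ4=-1/3
row 1: diag=12, rhs=-4; c'=1/4, d'=-1/3
row 2: denom=8−3·1/4=29/4; d'=(-38−3·-1/3)/(29/4)=-148/29
row 3: denom=6−1·4/29=170/29; d'=(48−1·-148/29)/(170/29)=154/17
row 4: denom=10−2·29/85=792/85; d'=(-14−2·154/17)/(792/85)=-455/132
back: M4=-455/132
back: M3=154/17−29/85·-455/132=1351/132
back: M2=-148/29−4/29·1351/132=-215/33
back: M1=-1/3−1/4·-215/33=57/44
M: M0=0, M1=57/44, M2=-215/33, M3=1351/132, M4=-455/132, M5=0
seg 0: a=-2, c=M0/2=0, d=(M1−M0)/(6·3)=19/264, b=Δ0−h0·(2M0+M1)/6=31/88
seg 1: a=1, c=M1/2=57/88, d=(M2−M1)/(6·3)=-1031/2376, b=Δ1−h1·(2M1+M2)/6=101/44
seg 2: a=2, c=M2/2=-215/66, d=(M3−M2)/(6·1)=67/24, b=Δ2−h2·(2M2+M3)/6=-487/88
seg 3: a=-4, c=M3/2=1351/264, d=(M4−M3)/(6·2)=-301/264, b=Δ3−h3·(2M3+M4)/6=-485/132
seg 4: a=0, c=M4/2=-455/264, d=(M5−M4)/(6·3)=455/2376, b=Δ4−h4·(2M4+M5)/6=137/44
t_q=15/4 → seg 1, τ=3/4; S=1+101/44·τ+57/88·τ²+-1031/2376·τ³=16349/5632

  seg 0: a=-2 b=31/88 c=0 d=19/264
  seg 1: a=1 b=101/44 c=57/88 d=-1031/2376
  seg 2: a=2 b=-487/88 c=-215/66 d=67/24
  seg 3: a=-4 b=-485/132 c=1351/264 d=-301/264
  seg 4: a=0 b=137/44 c=-455/264 d=455/2376
S(15/4) = 16349/5632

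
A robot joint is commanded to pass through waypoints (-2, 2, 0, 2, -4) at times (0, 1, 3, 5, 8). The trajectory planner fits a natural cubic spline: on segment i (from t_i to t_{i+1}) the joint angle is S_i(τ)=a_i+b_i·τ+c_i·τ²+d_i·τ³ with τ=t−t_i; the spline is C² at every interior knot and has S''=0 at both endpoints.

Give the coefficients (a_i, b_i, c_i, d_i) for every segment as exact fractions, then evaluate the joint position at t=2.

  seg 0: a=-2 b=131/26 c=0 d=-27/26
  seg 1: a=2 b=25/13 c=-81/26 d=43/52
  seg 2: a=0 b=-8/13 c=24/13 d=-27/52
  seg 3: a=2 b=7/13 c=-33/26 d=11/78
S(2) = 85/52

Δ: Δ0=4, Δ1=-1, Δ2=1, Δ3=-2
row 1: diag=6, rhs=-30; c'=1/3, d'=-5
row 2: denom=8−2·1/3=22/3; d'=(12−2·-5)/(22/3)=3
row 3: denom=10−2·3/11=104/11; d'=(-18−2·3)/(104/11)=-33/13
back: M3=-33/13
back: M2=3−3/11·-33/13=48/13
back: M1=-5−1/3·48/13=-81/13
M: M0=0, M1=-81/13, M2=48/13, M3=-33/13, M4=0
seg 0: a=-2, c=M0/2=0, d=(M1−M0)/(6·1)=-27/26, b=Δ0−h0·(2M0+M1)/6=131/26
seg 1: a=2, c=M1/2=-81/26, d=(M2−M1)/(6·2)=43/52, b=Δ1−h1·(2M1+M2)/6=25/13
seg 2: a=0, c=M2/2=24/13, d=(M3−M2)/(6·2)=-27/52, b=Δ2−h2·(2M2+M3)/6=-8/13
seg 3: a=2, c=M3/2=-33/26, d=(M4−M3)/(6·3)=11/78, b=Δ3−h3·(2M3+M4)/6=7/13
t_q=2 → seg 1, τ=1; S=2+25/13·τ+-81/26·τ²+43/52·τ³=85/52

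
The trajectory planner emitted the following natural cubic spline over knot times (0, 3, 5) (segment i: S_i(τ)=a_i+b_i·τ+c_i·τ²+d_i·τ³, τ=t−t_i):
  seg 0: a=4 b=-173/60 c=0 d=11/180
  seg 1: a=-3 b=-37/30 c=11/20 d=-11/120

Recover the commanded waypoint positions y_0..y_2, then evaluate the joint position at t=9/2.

y_0=4 y_1=-3 y_2=-4
S(9/2) = -251/64

y_0 = S_0(0) = a_0 = 4
y_1 = S_1(0) = a_1 = -3
y_2 = S_1(2) = -4
t_q=9/2 is in segment 1 (τ=3/2); S_1(τ)=-251/64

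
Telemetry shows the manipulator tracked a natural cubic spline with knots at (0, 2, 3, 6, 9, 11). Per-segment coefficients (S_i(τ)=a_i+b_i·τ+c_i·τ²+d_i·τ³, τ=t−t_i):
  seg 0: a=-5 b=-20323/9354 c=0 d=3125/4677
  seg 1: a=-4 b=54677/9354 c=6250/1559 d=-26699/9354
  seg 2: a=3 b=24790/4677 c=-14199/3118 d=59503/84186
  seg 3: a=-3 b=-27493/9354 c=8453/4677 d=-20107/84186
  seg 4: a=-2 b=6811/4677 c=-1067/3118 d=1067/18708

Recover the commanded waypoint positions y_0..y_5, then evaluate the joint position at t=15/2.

y_0 = S_0(0) = a_0 = -5
y_1 = S_1(0) = a_1 = -4
y_2 = S_2(0) = a_2 = 3
y_3 = S_3(0) = a_3 = -3
y_4 = S_4(0) = a_4 = -2
y_5 = S_4(2) = 0
t_q=15/2 is in segment 3 (τ=3/2); S_3(τ)=-103475/24944

y_0=-5 y_1=-4 y_2=3 y_3=-3 y_4=-2 y_5=0
S(15/2) = -103475/24944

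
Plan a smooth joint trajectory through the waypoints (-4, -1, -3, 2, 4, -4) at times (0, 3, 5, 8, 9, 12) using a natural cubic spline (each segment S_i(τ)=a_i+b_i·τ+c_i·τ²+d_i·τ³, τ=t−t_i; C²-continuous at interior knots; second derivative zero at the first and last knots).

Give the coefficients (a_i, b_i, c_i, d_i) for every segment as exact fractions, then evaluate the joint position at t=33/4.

  seg 0: a=-4 b=199/111 c=0 d=-88/999
  seg 1: a=-1 b=-65/111 c=-88/111 d=65/222
  seg 2: a=-3 b=-9/37 c=107/111 d=-109/999
  seg 3: a=2 b=96/37 c=-2/111 d=-64/111
  seg 4: a=4 b=92/111 c=-194/111 d=194/999
S(33/4) = 781/296

Δ: Δ0=1, Δ1=-1, Δ2=5/3, Δ3=2, Δ4=-8/3
row 1: diag=10, rhs=-12; c'=1/5, d'=-6/5
row 2: denom=10−2·1/5=48/5; d'=(16−2·-6/5)/(48/5)=23/12
row 3: denom=8−3·5/16=113/16; d'=(2−3·23/12)/(113/16)=-60/113
row 4: denom=8−1·16/113=888/113; d'=(-28−1·-60/113)/(888/113)=-388/111
back: M4=-388/111
back: M3=-60/113−16/113·-388/111=-4/111
back: M2=23/12−5/16·-4/111=214/111
back: M1=-6/5−1/5·214/111=-176/111
M: M0=0, M1=-176/111, M2=214/111, M3=-4/111, M4=-388/111, M5=0
seg 0: a=-4, c=M0/2=0, d=(M1−M0)/(6·3)=-88/999, b=Δ0−h0·(2M0+M1)/6=199/111
seg 1: a=-1, c=M1/2=-88/111, d=(M2−M1)/(6·2)=65/222, b=Δ1−h1·(2M1+M2)/6=-65/111
seg 2: a=-3, c=M2/2=107/111, d=(M3−M2)/(6·3)=-109/999, b=Δ2−h2·(2M2+M3)/6=-9/37
seg 3: a=2, c=M3/2=-2/111, d=(M4−M3)/(6·1)=-64/111, b=Δ3−h3·(2M3+M4)/6=96/37
seg 4: a=4, c=M4/2=-194/111, d=(M5−M4)/(6·3)=194/999, b=Δ4−h4·(2M4+M5)/6=92/111
t_q=33/4 → seg 3, τ=1/4; S=2+96/37·τ+-2/111·τ²+-64/111·τ³=781/296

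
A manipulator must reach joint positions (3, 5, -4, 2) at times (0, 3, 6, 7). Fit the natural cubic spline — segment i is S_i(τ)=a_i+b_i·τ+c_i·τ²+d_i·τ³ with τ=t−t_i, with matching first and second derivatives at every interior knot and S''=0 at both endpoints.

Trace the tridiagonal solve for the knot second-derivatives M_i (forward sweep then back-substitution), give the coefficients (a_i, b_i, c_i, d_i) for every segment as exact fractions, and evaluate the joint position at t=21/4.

  seg 0: a=3 b=227/87 c=0 d=-169/783
  seg 1: a=5 b=-280/87 c=-169/87 d=526/783
  seg 2: a=-4 b=284/87 c=119/29 d=-119/87
S(21/4) = -4105/928

Δ: Δ0=2/3, Δ1=-3, Δ2=6
row 1: diag=12, rhs=-22; c'=1/4, d'=-11/6
row 2: denom=8−3·1/4=29/4; d'=(54−3·-11/6)/(29/4)=238/29
back: M2=238/29
back: M1=-11/6−1/4·238/29=-338/87
M: M0=0, M1=-338/87, M2=238/29, M3=0
seg 0: a=3, c=M0/2=0, d=(M1−M0)/(6·3)=-169/783, b=Δ0−h0·(2M0+M1)/6=227/87
seg 1: a=5, c=M1/2=-169/87, d=(M2−M1)/(6·3)=526/783, b=Δ1−h1·(2M1+M2)/6=-280/87
seg 2: a=-4, c=M2/2=119/29, d=(M3−M2)/(6·1)=-119/87, b=Δ2−h2·(2M2+M3)/6=284/87
t_q=21/4 → seg 1, τ=9/4; S=5+-280/87·τ+-169/87·τ²+526/783·τ³=-4105/928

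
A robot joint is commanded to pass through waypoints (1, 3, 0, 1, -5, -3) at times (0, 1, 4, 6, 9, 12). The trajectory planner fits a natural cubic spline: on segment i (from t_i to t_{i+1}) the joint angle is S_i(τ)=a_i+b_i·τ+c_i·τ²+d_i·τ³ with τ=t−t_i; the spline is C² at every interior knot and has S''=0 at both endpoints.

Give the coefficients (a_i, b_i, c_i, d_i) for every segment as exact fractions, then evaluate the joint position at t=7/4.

Δ: Δ0=2, Δ1=-1, Δ2=1/2, Δ3=-2, Δ4=2/3
row 1: diag=8, rhs=-18; c'=3/8, d'=-9/4
row 2: denom=10−3·3/8=71/8; d'=(9−3·-9/4)/(71/8)=126/71
row 3: denom=10−2·16/71=678/71; d'=(-15−2·126/71)/(678/71)=-439/226
row 4: denom=12−3·71/226=2499/226; d'=(16−3·-439/226)/(2499/226)=4933/2499
back: M4=4933/2499
back: M3=-439/226−71/226·4933/2499=-6404/2499
back: M2=126/71−16/71·-6404/2499=5878/2499
back: M1=-9/4−3/8·5878/2499=-2609/833
M: M0=0, M1=-2609/833, M2=5878/2499, M3=-6404/2499, M4=4933/2499, M5=0
seg 0: a=1, c=M0/2=0, d=(M1−M0)/(6·1)=-2609/4998, b=Δ0−h0·(2M0+M1)/6=12605/4998
seg 1: a=3, c=M1/2=-2609/1666, d=(M2−M1)/(6·3)=13705/44982, b=Δ1−h1·(2M1+M2)/6=2389/2499
seg 2: a=0, c=M2/2=2939/2499, d=(M3−M2)/(6·2)=-2047/4998, b=Δ2−h2·(2M2+M3)/6=-1069/4998
seg 3: a=1, c=M3/2=-3202/2499, d=(M4−M3)/(6·3)=3779/14994, b=Δ3−h3·(2M3+M4)/6=-101/238
seg 4: a=-5, c=M4/2=4933/4998, d=(M5−M4)/(6·3)=-4933/44982, b=Δ4−h4·(2M4+M5)/6=-1089/833
t_q=7/4 → seg 1, τ=3/4; S=3+2389/2499·τ+-2609/1666·τ²+13705/44982·τ³=316101/106624

  seg 0: a=1 b=12605/4998 c=0 d=-2609/4998
  seg 1: a=3 b=2389/2499 c=-2609/1666 d=13705/44982
  seg 2: a=0 b=-1069/4998 c=2939/2499 d=-2047/4998
  seg 3: a=1 b=-101/238 c=-3202/2499 d=3779/14994
  seg 4: a=-5 b=-1089/833 c=4933/4998 d=-4933/44982
S(7/4) = 316101/106624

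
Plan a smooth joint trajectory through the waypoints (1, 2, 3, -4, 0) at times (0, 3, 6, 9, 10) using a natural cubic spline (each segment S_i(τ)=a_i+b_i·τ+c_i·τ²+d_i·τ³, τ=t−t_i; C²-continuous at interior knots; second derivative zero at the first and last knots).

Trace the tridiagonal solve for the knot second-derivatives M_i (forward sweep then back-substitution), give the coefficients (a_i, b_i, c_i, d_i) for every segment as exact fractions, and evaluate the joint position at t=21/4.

  seg 0: a=1 b=-13/324 c=0 d=121/2916
  seg 1: a=2 b=175/162 c=121/324 d=-605/2916
  seg 2: a=3 b=-739/324 c=-121/81 d=1435/2916
  seg 3: a=-4 b=331/162 c=317/108 d=-317/324
S(21/4) = 9119/2304

Δ: Δ0=1/3, Δ1=1/3, Δ2=-7/3, Δ3=4
row 1: diag=12, rhs=0; c'=1/4, d'=0
row 2: denom=12−3·1/4=45/4; d'=(-16−3·0)/(45/4)=-64/45
row 3: denom=8−3·4/15=36/5; d'=(38−3·-64/45)/(36/5)=317/54
back: M3=317/54
back: M2=-64/45−4/15·317/54=-242/81
back: M1=0−1/4·-242/81=121/162
M: M0=0, M1=121/162, M2=-242/81, M3=317/54, M4=0
seg 0: a=1, c=M0/2=0, d=(M1−M0)/(6·3)=121/2916, b=Δ0−h0·(2M0+M1)/6=-13/324
seg 1: a=2, c=M1/2=121/324, d=(M2−M1)/(6·3)=-605/2916, b=Δ1−h1·(2M1+M2)/6=175/162
seg 2: a=3, c=M2/2=-121/81, d=(M3−M2)/(6·3)=1435/2916, b=Δ2−h2·(2M2+M3)/6=-739/324
seg 3: a=-4, c=M3/2=317/108, d=(M4−M3)/(6·1)=-317/324, b=Δ3−h3·(2M3+M4)/6=331/162
t_q=21/4 → seg 1, τ=9/4; S=2+175/162·τ+121/324·τ²+-605/2916·τ³=9119/2304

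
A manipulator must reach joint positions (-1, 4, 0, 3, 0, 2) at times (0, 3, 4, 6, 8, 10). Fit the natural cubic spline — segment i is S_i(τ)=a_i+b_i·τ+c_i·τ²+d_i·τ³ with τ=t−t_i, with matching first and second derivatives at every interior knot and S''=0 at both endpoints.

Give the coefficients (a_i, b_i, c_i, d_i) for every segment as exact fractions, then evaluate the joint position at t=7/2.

  seg 0: a=-1 b=8260/1923 c=0 d=-1685/5769
  seg 1: a=4 b=-6905/1923 c=-1685/641 d=4268/1923
  seg 2: a=0 b=-4211/1923 c=2583/641 d=-16805/15384
  seg 3: a=3 b=3155/3846 c=-6473/2564 d=10495/15384
  seg 4: a=0 b=-2099/1923 c=2011/1282 d=-2011/7692
S(7/2) = 4679/2564

Δ: Δ0=5/3, Δ1=-4, Δ2=3/2, Δ3=-3/2, Δ4=1
row 1: diag=8, rhs=-34; c'=1/8, d'=-17/4
row 2: denom=6−1·1/8=47/8; d'=(33−1·-17/4)/(47/8)=298/47
row 3: denom=8−2·16/47=344/47; d'=(-18−2·298/47)/(344/47)=-721/172
row 4: denom=8−2·47/172=641/86; d'=(15−2·-721/172)/(641/86)=2011/641
back: M4=2011/641
back: M3=-721/172−47/172·2011/641=-6473/1282
back: M2=298/47−16/47·-6473/1282=5166/641
back: M1=-17/4−1/8·5166/641=-3370/641
M: M0=0, M1=-3370/641, M2=5166/641, M3=-6473/1282, M4=2011/641, M5=0
seg 0: a=-1, c=M0/2=0, d=(M1−M0)/(6·3)=-1685/5769, b=Δ0−h0·(2M0+M1)/6=8260/1923
seg 1: a=4, c=M1/2=-1685/641, d=(M2−M1)/(6·1)=4268/1923, b=Δ1−h1·(2M1+M2)/6=-6905/1923
seg 2: a=0, c=M2/2=2583/641, d=(M3−M2)/(6·2)=-16805/15384, b=Δ2−h2·(2M2+M3)/6=-4211/1923
seg 3: a=3, c=M3/2=-6473/2564, d=(M4−M3)/(6·2)=10495/15384, b=Δ3−h3·(2M3+M4)/6=3155/3846
seg 4: a=0, c=M4/2=2011/1282, d=(M5−M4)/(6·2)=-2011/7692, b=Δ4−h4·(2M4+M5)/6=-2099/1923
t_q=7/2 → seg 1, τ=1/2; S=4+-6905/1923·τ+-1685/641·τ²+4268/1923·τ³=4679/2564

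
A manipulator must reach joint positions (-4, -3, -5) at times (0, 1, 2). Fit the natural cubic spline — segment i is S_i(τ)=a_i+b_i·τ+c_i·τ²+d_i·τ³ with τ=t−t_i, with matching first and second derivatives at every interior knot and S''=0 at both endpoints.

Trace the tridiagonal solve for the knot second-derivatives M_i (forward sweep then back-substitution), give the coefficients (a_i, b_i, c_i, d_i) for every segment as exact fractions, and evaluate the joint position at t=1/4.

  seg 0: a=-4 b=7/4 c=0 d=-3/4
  seg 1: a=-3 b=-1/2 c=-9/4 d=3/4
S(1/4) = -915/256

Δ: Δ0=1, Δ1=-2
row 1: diag=4, rhs=-18; c'=1/4, d'=-9/2
back: M1=-9/2
M: M0=0, M1=-9/2, M2=0
seg 0: a=-4, c=M0/2=0, d=(M1−M0)/(6·1)=-3/4, b=Δ0−h0·(2M0+M1)/6=7/4
seg 1: a=-3, c=M1/2=-9/4, d=(M2−M1)/(6·1)=3/4, b=Δ1−h1·(2M1+M2)/6=-1/2
t_q=1/4 → seg 0, τ=1/4; S=-4+7/4·τ+0·τ²+-3/4·τ³=-915/256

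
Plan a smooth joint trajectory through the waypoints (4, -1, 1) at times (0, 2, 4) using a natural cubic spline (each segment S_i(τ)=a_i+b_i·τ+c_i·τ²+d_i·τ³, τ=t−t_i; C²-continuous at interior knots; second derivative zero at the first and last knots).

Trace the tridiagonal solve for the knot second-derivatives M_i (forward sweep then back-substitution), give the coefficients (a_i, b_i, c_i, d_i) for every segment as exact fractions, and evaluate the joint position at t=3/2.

  seg 0: a=4 b=-27/8 c=0 d=7/32
  seg 1: a=-1 b=-3/4 c=21/16 d=-7/32
S(3/2) = -83/256

Δ: Δ0=-5/2, Δ1=1
row 1: diag=8, rhs=21; c'=1/4, d'=21/8
back: M1=21/8
M: M0=0, M1=21/8, M2=0
seg 0: a=4, c=M0/2=0, d=(M1−M0)/(6·2)=7/32, b=Δ0−h0·(2M0+M1)/6=-27/8
seg 1: a=-1, c=M1/2=21/16, d=(M2−M1)/(6·2)=-7/32, b=Δ1−h1·(2M1+M2)/6=-3/4
t_q=3/2 → seg 0, τ=3/2; S=4+-27/8·τ+0·τ²+7/32·τ³=-83/256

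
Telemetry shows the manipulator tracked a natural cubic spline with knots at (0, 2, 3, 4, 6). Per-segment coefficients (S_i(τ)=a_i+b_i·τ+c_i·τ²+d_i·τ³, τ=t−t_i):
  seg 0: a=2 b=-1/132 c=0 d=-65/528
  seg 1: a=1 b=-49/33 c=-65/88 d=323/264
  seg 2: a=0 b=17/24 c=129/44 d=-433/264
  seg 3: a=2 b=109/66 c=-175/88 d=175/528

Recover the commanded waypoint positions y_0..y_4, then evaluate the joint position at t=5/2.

y_0=2 y_1=1 y_2=0 y_3=2 y_4=0
S(5/2) = 159/704

y_0 = S_0(0) = a_0 = 2
y_1 = S_1(0) = a_1 = 1
y_2 = S_2(0) = a_2 = 0
y_3 = S_3(0) = a_3 = 2
y_4 = S_3(2) = 0
t_q=5/2 is in segment 1 (τ=1/2); S_1(τ)=159/704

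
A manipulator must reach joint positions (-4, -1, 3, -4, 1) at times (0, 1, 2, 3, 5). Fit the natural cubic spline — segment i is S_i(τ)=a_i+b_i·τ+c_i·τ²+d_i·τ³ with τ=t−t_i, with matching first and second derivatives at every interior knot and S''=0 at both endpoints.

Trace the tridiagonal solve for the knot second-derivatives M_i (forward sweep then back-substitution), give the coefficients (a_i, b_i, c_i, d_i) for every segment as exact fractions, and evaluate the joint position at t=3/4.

Δ: Δ0=3, Δ1=4, Δ2=-7, Δ3=5/2
row 1: diag=4, rhs=6; c'=1/4, d'=3/2
row 2: denom=4−1·1/4=15/4; d'=(-66−1·3/2)/(15/4)=-18
row 3: denom=6−1·4/15=86/15; d'=(57−1·-18)/(86/15)=1125/86
back: M3=1125/86
back: M2=-18−4/15·1125/86=-924/43
back: M1=3/2−1/4·-924/43=591/86
M: M0=0, M1=591/86, M2=-924/43, M3=1125/86, M4=0
seg 0: a=-4, c=M0/2=0, d=(M1−M0)/(6·1)=197/172, b=Δ0−h0·(2M0+M1)/6=319/172
seg 1: a=-1, c=M1/2=591/172, d=(M2−M1)/(6·1)=-813/172, b=Δ1−h1·(2M1+M2)/6=455/86
seg 2: a=3, c=M2/2=-462/43, d=(M3−M2)/(6·1)=991/172, b=Δ2−h2·(2M2+M3)/6=-347/172
seg 3: a=-4, c=M3/2=1125/172, d=(M4−M3)/(6·2)=-375/344, b=Δ3−h3·(2M3+M4)/6=-535/86
t_q=3/4 → seg 0, τ=3/4; S=-4+319/172·τ+0·τ²+197/172·τ³=-23401/11008

  seg 0: a=-4 b=319/172 c=0 d=197/172
  seg 1: a=-1 b=455/86 c=591/172 d=-813/172
  seg 2: a=3 b=-347/172 c=-462/43 d=991/172
  seg 3: a=-4 b=-535/86 c=1125/172 d=-375/344
S(3/4) = -23401/11008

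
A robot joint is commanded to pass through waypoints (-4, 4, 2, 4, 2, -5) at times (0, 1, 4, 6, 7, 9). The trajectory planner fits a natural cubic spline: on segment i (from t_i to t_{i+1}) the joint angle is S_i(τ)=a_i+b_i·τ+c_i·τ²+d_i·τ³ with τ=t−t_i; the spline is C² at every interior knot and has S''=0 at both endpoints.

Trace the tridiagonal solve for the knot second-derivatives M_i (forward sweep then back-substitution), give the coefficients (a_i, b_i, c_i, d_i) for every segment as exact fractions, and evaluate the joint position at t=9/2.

  seg 0: a=-4 b=64330/6879 c=0 d=-9298/6879
  seg 1: a=4 b=36436/6879 c=-9298/2293 d=1580/2293
  seg 2: a=2 b=-2948/6879 c=4922/2293 d=-19705/27516
  seg 3: a=4 b=-2999/6879 c=-9861/4586 d=8065/13758
  seg 4: a=2 b=-40969/13758 c=-898/2293 d=449/6879
S(9/2) = 163837/73376

Δ: Δ0=8, Δ1=-2/3, Δ2=1, Δ3=-2, Δ4=-7/2
row 1: diag=8, rhs=-52; c'=3/8, d'=-13/2
row 2: denom=10−3·3/8=71/8; d'=(10−3·-13/2)/(71/8)=236/71
row 3: denom=6−2·16/71=394/71; d'=(-18−2·236/71)/(394/71)=-875/197
row 4: denom=6−1·71/394=2293/394; d'=(-9−1·-875/197)/(2293/394)=-1796/2293
back: M4=-1796/2293
back: M3=-875/197−71/394·-1796/2293=-9861/2293
back: M2=236/71−16/71·-9861/2293=9844/2293
back: M1=-13/2−3/8·9844/2293=-18596/2293
M: M0=0, M1=-18596/2293, M2=9844/2293, M3=-9861/2293, M4=-1796/2293, M5=0
seg 0: a=-4, c=M0/2=0, d=(M1−M0)/(6·1)=-9298/6879, b=Δ0−h0·(2M0+M1)/6=64330/6879
seg 1: a=4, c=M1/2=-9298/2293, d=(M2−M1)/(6·3)=1580/2293, b=Δ1−h1·(2M1+M2)/6=36436/6879
seg 2: a=2, c=M2/2=4922/2293, d=(M3−M2)/(6·2)=-19705/27516, b=Δ2−h2·(2M2+M3)/6=-2948/6879
seg 3: a=4, c=M3/2=-9861/4586, d=(M4−M3)/(6·1)=8065/13758, b=Δ3−h3·(2M3+M4)/6=-2999/6879
seg 4: a=2, c=M4/2=-898/2293, d=(M5−M4)/(6·2)=449/6879, b=Δ4−h4·(2M4+M5)/6=-40969/13758
t_q=9/2 → seg 2, τ=1/2; S=2+-2948/6879·τ+4922/2293·τ²+-19705/27516·τ³=163837/73376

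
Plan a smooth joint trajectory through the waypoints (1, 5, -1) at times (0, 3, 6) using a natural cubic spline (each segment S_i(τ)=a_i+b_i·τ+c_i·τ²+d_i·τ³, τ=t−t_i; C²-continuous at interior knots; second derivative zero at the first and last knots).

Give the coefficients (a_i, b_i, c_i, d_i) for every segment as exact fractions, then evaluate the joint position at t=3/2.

  seg 0: a=1 b=13/6 c=0 d=-5/54
  seg 1: a=5 b=-1/3 c=-5/6 d=5/54
S(3/2) = 63/16

Δ: Δ0=4/3, Δ1=-2
row 1: diag=12, rhs=-20; c'=1/4, d'=-5/3
back: M1=-5/3
M: M0=0, M1=-5/3, M2=0
seg 0: a=1, c=M0/2=0, d=(M1−M0)/(6·3)=-5/54, b=Δ0−h0·(2M0+M1)/6=13/6
seg 1: a=5, c=M1/2=-5/6, d=(M2−M1)/(6·3)=5/54, b=Δ1−h1·(2M1+M2)/6=-1/3
t_q=3/2 → seg 0, τ=3/2; S=1+13/6·τ+0·τ²+-5/54·τ³=63/16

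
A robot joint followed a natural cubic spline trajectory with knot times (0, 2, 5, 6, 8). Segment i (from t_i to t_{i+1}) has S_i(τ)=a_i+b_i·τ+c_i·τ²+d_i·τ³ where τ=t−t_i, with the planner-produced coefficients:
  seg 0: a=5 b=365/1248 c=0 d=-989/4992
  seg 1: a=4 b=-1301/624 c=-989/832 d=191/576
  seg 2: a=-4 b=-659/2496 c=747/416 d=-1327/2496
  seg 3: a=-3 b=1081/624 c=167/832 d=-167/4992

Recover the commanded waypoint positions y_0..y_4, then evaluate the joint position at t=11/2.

y_0 = S_0(0) = a_0 = 5
y_1 = S_1(0) = a_1 = 4
y_2 = S_2(0) = a_2 = -4
y_3 = S_3(0) = a_3 = -3
y_4 = S_3(2) = 1
t_q=11/2 is in segment 2 (τ=1/2); S_2(τ)=-24957/6656

y_0=5 y_1=4 y_2=-4 y_3=-3 y_4=1
S(11/2) = -24957/6656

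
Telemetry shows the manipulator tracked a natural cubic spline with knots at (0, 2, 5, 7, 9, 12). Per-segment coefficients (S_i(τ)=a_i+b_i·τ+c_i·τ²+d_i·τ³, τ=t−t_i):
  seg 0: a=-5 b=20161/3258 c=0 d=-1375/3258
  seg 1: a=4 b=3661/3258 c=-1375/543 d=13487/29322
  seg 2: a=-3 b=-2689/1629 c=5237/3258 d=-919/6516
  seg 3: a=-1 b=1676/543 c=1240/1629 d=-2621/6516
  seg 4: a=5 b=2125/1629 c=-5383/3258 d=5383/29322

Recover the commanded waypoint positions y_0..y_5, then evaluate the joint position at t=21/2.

y_0 = S_0(0) = a_0 = -5
y_1 = S_1(0) = a_1 = 4
y_2 = S_2(0) = a_2 = -3
y_3 = S_3(0) = a_3 = -1
y_4 = S_4(0) = a_4 = 5
y_5 = S_4(3) = -1
t_q=21/2 is in segment 4 (τ=3/2); S_4(τ)=11175/2896

y_0=-5 y_1=4 y_2=-3 y_3=-1 y_4=5 y_5=-1
S(21/2) = 11175/2896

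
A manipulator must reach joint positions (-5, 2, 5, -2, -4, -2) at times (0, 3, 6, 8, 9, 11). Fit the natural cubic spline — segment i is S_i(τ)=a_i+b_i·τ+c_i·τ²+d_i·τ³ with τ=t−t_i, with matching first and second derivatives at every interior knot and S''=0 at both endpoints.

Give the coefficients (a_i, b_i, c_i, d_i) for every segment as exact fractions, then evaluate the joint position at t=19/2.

Δ: Δ0=7/3, Δ1=1, Δ2=-7/2, Δ3=-2, Δ4=1
row 1: diag=12, rhs=-8; c'=1/4, d'=-2/3
row 2: denom=10−3·1/4=37/4; d'=(-27−3·-2/3)/(37/4)=-100/37
row 3: denom=6−2·8/37=206/37; d'=(9−2·-100/37)/(206/37)=533/206
row 4: denom=6−1·37/206=1199/206; d'=(18−1·533/206)/(1199/206)=3175/1199
back: M4=3175/1199
back: M3=533/206−37/206·3175/1199=2532/1199
back: M2=-100/37−8/37·2532/1199=-3788/1199
back: M1=-2/3−1/4·-3788/1199=443/3597
M: M0=0, M1=443/3597, M2=-3788/1199, M3=2532/1199, M4=3175/1199, M5=0
seg 0: a=-5, c=M0/2=0, d=(M1−M0)/(6·3)=443/64746, b=Δ0−h0·(2M0+M1)/6=16343/7194
seg 1: a=2, c=M1/2=443/7194, d=(M2−M1)/(6·3)=-11807/64746, b=Δ1−h1·(2M1+M2)/6=8836/3597
seg 2: a=5, c=M2/2=-1894/1199, d=(M3−M2)/(6·2)=1580/3597, b=Δ2−h2·(2M2+M3)/6=-15091/7194
seg 3: a=-2, c=M3/2=1266/1199, d=(M4−M3)/(6·1)=643/7194, b=Δ3−h3·(2M3+M4)/6=-2057/654
seg 4: a=-4, c=M4/2=3175/2398, d=(M5−M4)/(6·2)=-3175/14388, b=Δ4−h4·(2M4+M5)/6=-2753/3597
t_q=19/2 → seg 4, τ=1/2; S=-4+-2753/3597·τ+3175/2398·τ²+-3175/14388·τ³=-156513/38368

  seg 0: a=-5 b=16343/7194 c=0 d=443/64746
  seg 1: a=2 b=8836/3597 c=443/7194 d=-11807/64746
  seg 2: a=5 b=-15091/7194 c=-1894/1199 d=1580/3597
  seg 3: a=-2 b=-2057/654 c=1266/1199 d=643/7194
  seg 4: a=-4 b=-2753/3597 c=3175/2398 d=-3175/14388
S(19/2) = -156513/38368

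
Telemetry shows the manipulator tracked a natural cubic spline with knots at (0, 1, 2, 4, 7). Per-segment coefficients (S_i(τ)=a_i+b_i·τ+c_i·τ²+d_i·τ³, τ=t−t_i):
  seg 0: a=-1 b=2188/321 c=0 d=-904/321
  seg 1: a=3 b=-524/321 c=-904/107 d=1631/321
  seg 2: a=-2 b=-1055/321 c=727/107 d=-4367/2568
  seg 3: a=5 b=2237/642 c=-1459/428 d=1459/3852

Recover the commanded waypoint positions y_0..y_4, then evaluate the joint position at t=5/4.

y_0=-1 y_1=3 y_2=-2 y_3=5 y_4=-5
S(5/4) = 14677/6848

y_0 = S_0(0) = a_0 = -1
y_1 = S_1(0) = a_1 = 3
y_2 = S_2(0) = a_2 = -2
y_3 = S_3(0) = a_3 = 5
y_4 = S_3(3) = -5
t_q=5/4 is in segment 1 (τ=1/4); S_1(τ)=14677/6848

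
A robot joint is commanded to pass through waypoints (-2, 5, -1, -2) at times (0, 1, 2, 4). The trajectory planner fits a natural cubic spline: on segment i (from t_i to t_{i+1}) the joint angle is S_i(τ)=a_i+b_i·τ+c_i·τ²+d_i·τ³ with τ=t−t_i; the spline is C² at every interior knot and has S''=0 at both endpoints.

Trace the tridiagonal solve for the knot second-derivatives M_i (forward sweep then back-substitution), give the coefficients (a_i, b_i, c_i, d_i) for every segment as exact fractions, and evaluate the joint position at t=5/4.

Δ: Δ0=7, Δ1=-6, Δ2=-1/2
row 1: diag=4, rhs=-78; c'=1/4, d'=-39/2
row 2: denom=6−1·1/4=23/4; d'=(33−1·-39/2)/(23/4)=210/23
back: M2=210/23
back: M1=-39/2−1/4·210/23=-501/23
M: M0=0, M1=-501/23, M2=210/23, M3=0
seg 0: a=-2, c=M0/2=0, d=(M1−M0)/(6·1)=-167/46, b=Δ0−h0·(2M0+M1)/6=489/46
seg 1: a=5, c=M1/2=-501/46, d=(M2−M1)/(6·1)=237/46, b=Δ1−h1·(2M1+M2)/6=-6/23
seg 2: a=-1, c=M2/2=105/23, d=(M3−M2)/(6·2)=-35/46, b=Δ2−h2·(2M2+M3)/6=-303/46
t_q=5/4 → seg 1, τ=1/4; S=5+-6/23·τ+-501/46·τ²+237/46·τ³=12761/2944

  seg 0: a=-2 b=489/46 c=0 d=-167/46
  seg 1: a=5 b=-6/23 c=-501/46 d=237/46
  seg 2: a=-1 b=-303/46 c=105/23 d=-35/46
S(5/4) = 12761/2944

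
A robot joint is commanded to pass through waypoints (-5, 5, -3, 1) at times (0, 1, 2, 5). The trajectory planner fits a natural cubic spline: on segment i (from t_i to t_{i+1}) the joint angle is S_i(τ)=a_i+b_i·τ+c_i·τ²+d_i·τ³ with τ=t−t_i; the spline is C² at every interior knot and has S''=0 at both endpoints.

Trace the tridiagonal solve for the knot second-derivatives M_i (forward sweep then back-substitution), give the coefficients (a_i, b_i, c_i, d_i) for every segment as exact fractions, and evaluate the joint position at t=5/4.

Δ: Δ0=10, Δ1=-8, Δ2=4/3
row 1: diag=4, rhs=-108; c'=1/4, d'=-27
row 2: denom=8−1·1/4=31/4; d'=(56−1·-27)/(31/4)=332/31
back: M2=332/31
back: M1=-27−1/4·332/31=-920/31
M: M0=0, M1=-920/31, M2=332/31, M3=0
seg 0: a=-5, c=M0/2=0, d=(M1−M0)/(6·1)=-460/93, b=Δ0−h0·(2M0+M1)/6=1390/93
seg 1: a=5, c=M1/2=-460/31, d=(M2−M1)/(6·1)=626/93, b=Δ1−h1·(2M1+M2)/6=10/93
seg 2: a=-3, c=M2/2=166/31, d=(M3−M2)/(6·3)=-166/279, b=Δ2−h2·(2M2+M3)/6=-872/93
t_q=5/4 → seg 1, τ=1/4; S=5+10/93·τ+-460/31·τ²+626/93·τ³=4171/992

  seg 0: a=-5 b=1390/93 c=0 d=-460/93
  seg 1: a=5 b=10/93 c=-460/31 d=626/93
  seg 2: a=-3 b=-872/93 c=166/31 d=-166/279
S(5/4) = 4171/992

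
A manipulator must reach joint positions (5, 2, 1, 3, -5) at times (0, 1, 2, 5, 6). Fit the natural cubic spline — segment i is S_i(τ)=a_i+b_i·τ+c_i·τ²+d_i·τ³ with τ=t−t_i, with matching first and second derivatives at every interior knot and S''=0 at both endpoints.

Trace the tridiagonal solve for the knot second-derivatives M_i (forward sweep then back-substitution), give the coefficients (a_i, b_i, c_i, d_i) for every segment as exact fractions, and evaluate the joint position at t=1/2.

Δ: Δ0=-3, Δ1=-1, Δ2=2/3, Δ3=-8
row 1: diag=4, rhs=12; c'=1/4, d'=3
row 2: denom=8−1·1/4=31/4; d'=(10−1·3)/(31/4)=28/31
row 3: denom=8−3·12/31=212/31; d'=(-52−3·28/31)/(212/31)=-8
back: M3=-8
back: M2=28/31−12/31·-8=4
back: M1=3−1/4·4=2
M: M0=0, M1=2, M2=4, M3=-8, M4=0
seg 0: a=5, c=M0/2=0, d=(M1−M0)/(6·1)=1/3, b=Δ0−h0·(2M0+M1)/6=-10/3
seg 1: a=2, c=M1/2=1, d=(M2−M1)/(6·1)=1/3, b=Δ1−h1·(2M1+M2)/6=-7/3
seg 2: a=1, c=M2/2=2, d=(M3−M2)/(6·3)=-2/3, b=Δ2−h2·(2M2+M3)/6=2/3
seg 3: a=3, c=M3/2=-4, d=(M4−M3)/(6·1)=4/3, b=Δ3−h3·(2M3+M4)/6=-16/3
t_q=1/2 → seg 0, τ=1/2; S=5+-10/3·τ+0·τ²+1/3·τ³=27/8

  seg 0: a=5 b=-10/3 c=0 d=1/3
  seg 1: a=2 b=-7/3 c=1 d=1/3
  seg 2: a=1 b=2/3 c=2 d=-2/3
  seg 3: a=3 b=-16/3 c=-4 d=4/3
S(1/2) = 27/8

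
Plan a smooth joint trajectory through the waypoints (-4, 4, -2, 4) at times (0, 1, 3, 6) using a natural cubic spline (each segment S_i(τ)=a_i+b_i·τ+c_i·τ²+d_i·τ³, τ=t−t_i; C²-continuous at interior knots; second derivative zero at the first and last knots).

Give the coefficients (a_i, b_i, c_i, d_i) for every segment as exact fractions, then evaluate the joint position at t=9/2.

Δ: Δ0=8, Δ1=-3, Δ2=2
row 1: diag=6, rhs=-66; c'=1/3, d'=-11
row 2: denom=10−2·1/3=28/3; d'=(30−2·-11)/(28/3)=39/7
back: M2=39/7
back: M1=-11−1/3·39/7=-90/7
M: M0=0, M1=-90/7, M2=39/7, M3=0
seg 0: a=-4, c=M0/2=0, d=(M1−M0)/(6·1)=-15/7, b=Δ0−h0·(2M0+M1)/6=71/7
seg 1: a=4, c=M1/2=-45/7, d=(M2−M1)/(6·2)=43/28, b=Δ1−h1·(2M1+M2)/6=26/7
seg 2: a=-2, c=M2/2=39/14, d=(M3−M2)/(6·3)=-13/42, b=Δ2−h2·(2M2+M3)/6=-25/7
t_q=9/2 → seg 2, τ=3/2; S=-2+-25/7·τ+39/14·τ²+-13/42·τ³=-239/112

  seg 0: a=-4 b=71/7 c=0 d=-15/7
  seg 1: a=4 b=26/7 c=-45/7 d=43/28
  seg 2: a=-2 b=-25/7 c=39/14 d=-13/42
S(9/2) = -239/112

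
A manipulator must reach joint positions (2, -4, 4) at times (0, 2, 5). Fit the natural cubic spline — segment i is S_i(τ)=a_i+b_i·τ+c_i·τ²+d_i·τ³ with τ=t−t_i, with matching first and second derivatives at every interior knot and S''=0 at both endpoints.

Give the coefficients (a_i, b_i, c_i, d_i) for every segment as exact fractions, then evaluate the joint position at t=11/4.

  seg 0: a=2 b=-62/15 c=0 d=17/60
  seg 1: a=-4 b=-11/15 c=17/10 d=-17/90
S(11/4) = -2351/640

Δ: Δ0=-3, Δ1=8/3
row 1: diag=10, rhs=34; c'=3/10, d'=17/5
back: M1=17/5
M: M0=0, M1=17/5, M2=0
seg 0: a=2, c=M0/2=0, d=(M1−M0)/(6·2)=17/60, b=Δ0−h0·(2M0+M1)/6=-62/15
seg 1: a=-4, c=M1/2=17/10, d=(M2−M1)/(6·3)=-17/90, b=Δ1−h1·(2M1+M2)/6=-11/15
t_q=11/4 → seg 1, τ=3/4; S=-4+-11/15·τ+17/10·τ²+-17/90·τ³=-2351/640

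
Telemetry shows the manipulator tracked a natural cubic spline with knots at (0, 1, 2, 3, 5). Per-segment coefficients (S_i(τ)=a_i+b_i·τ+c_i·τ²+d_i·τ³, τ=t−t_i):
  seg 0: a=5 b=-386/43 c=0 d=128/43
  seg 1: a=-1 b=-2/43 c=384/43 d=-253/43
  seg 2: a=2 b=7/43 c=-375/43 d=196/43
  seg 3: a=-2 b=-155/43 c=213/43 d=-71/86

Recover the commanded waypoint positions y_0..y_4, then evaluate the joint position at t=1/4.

y_0=5 y_1=-1 y_2=2 y_3=-2 y_4=4
S(1/4) = 241/86

y_0 = S_0(0) = a_0 = 5
y_1 = S_1(0) = a_1 = -1
y_2 = S_2(0) = a_2 = 2
y_3 = S_3(0) = a_3 = -2
y_4 = S_3(2) = 4
t_q=1/4 is in segment 0 (τ=1/4); S_0(τ)=241/86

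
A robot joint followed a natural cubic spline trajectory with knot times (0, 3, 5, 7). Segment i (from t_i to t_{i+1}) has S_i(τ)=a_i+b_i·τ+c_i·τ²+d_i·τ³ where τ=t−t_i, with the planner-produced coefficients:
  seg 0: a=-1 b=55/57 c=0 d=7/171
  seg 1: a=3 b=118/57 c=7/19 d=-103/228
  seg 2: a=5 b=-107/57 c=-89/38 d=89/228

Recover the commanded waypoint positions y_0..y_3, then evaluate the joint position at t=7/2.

y_0 = S_0(0) = a_0 = -1
y_1 = S_1(0) = a_1 = 3
y_2 = S_2(0) = a_2 = 5
y_3 = S_2(2) = -5
t_q=7/2 is in segment 1 (τ=1/2); S_1(τ)=2475/608

y_0=-1 y_1=3 y_2=5 y_3=-5
S(7/2) = 2475/608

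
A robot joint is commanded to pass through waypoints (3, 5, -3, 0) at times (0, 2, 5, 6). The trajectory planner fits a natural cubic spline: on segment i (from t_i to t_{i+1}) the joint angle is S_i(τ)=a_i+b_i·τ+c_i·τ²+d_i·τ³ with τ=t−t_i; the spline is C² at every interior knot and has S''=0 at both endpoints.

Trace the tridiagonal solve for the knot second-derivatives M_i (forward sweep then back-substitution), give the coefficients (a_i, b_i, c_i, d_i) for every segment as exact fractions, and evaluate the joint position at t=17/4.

Δ: Δ0=1, Δ1=-8/3, Δ2=3
row 1: diag=10, rhs=-22; c'=3/10, d'=-11/5
row 2: denom=8−3·3/10=71/10; d'=(34−3·-11/5)/(71/10)=406/71
back: M2=406/71
back: M1=-11/5−3/10·406/71=-278/71
M: M0=0, M1=-278/71, M2=406/71, M3=0
seg 0: a=3, c=M0/2=0, d=(M1−M0)/(6·2)=-139/426, b=Δ0−h0·(2M0+M1)/6=491/213
seg 1: a=5, c=M1/2=-139/71, d=(M2−M1)/(6·3)=38/71, b=Δ1−h1·(2M1+M2)/6=-343/213
seg 2: a=-3, c=M2/2=203/71, d=(M3−M2)/(6·1)=-203/213, b=Δ2−h2·(2M2+M3)/6=233/213
t_q=17/4 → seg 1, τ=9/4; S=5+-343/213·τ+-139/71·τ²+38/71·τ³=-5539/2272

  seg 0: a=3 b=491/213 c=0 d=-139/426
  seg 1: a=5 b=-343/213 c=-139/71 d=38/71
  seg 2: a=-3 b=233/213 c=203/71 d=-203/213
S(17/4) = -5539/2272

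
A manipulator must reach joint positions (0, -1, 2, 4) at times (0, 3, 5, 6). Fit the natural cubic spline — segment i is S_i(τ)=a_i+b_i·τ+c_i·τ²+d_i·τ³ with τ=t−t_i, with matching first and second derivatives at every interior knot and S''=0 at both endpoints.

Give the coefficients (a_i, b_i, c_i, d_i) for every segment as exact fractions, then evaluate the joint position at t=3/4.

  seg 0: a=0 b=-73/84 c=0 d=5/84
  seg 1: a=-1 b=31/42 c=15/28 d=-13/168
  seg 2: a=2 b=41/21 c=1/14 d=-1/42
S(3/4) = -1123/1792

Δ: Δ0=-1/3, Δ1=3/2, Δ2=2
row 1: diag=10, rhs=11; c'=1/5, d'=11/10
row 2: denom=6−2·1/5=28/5; d'=(3−2·11/10)/(28/5)=1/7
back: M2=1/7
back: M1=11/10−1/5·1/7=15/14
M: M0=0, M1=15/14, M2=1/7, M3=0
seg 0: a=0, c=M0/2=0, d=(M1−M0)/(6·3)=5/84, b=Δ0−h0·(2M0+M1)/6=-73/84
seg 1: a=-1, c=M1/2=15/28, d=(M2−M1)/(6·2)=-13/168, b=Δ1−h1·(2M1+M2)/6=31/42
seg 2: a=2, c=M2/2=1/14, d=(M3−M2)/(6·1)=-1/42, b=Δ2−h2·(2M2+M3)/6=41/21
t_q=3/4 → seg 0, τ=3/4; S=0+-73/84·τ+0·τ²+5/84·τ³=-1123/1792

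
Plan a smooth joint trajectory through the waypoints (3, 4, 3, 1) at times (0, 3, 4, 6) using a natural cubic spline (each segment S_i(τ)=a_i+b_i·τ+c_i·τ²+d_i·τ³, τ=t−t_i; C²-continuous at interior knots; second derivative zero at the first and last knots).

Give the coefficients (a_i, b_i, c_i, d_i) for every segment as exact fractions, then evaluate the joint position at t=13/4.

Δ: Δ0=1/3, Δ1=-1, Δ2=-1
row 1: diag=8, rhs=-8; c'=1/8, d'=-1
row 2: denom=6−1·1/8=47/8; d'=(0−1·-1)/(47/8)=8/47
back: M2=8/47
back: M1=-1−1/8·8/47=-48/47
M: M0=0, M1=-48/47, M2=8/47, M3=0
seg 0: a=3, c=M0/2=0, d=(M1−M0)/(6·3)=-8/141, b=Δ0−h0·(2M0+M1)/6=119/141
seg 1: a=4, c=M1/2=-24/47, d=(M2−M1)/(6·1)=28/141, b=Δ1−h1·(2M1+M2)/6=-97/141
seg 2: a=3, c=M2/2=4/47, d=(M3−M2)/(6·2)=-2/141, b=Δ2−h2·(2M2+M3)/6=-157/141
t_q=13/4 → seg 1, τ=1/4; S=4+-97/141·τ+-24/47·τ²+28/141·τ³=2857/752

  seg 0: a=3 b=119/141 c=0 d=-8/141
  seg 1: a=4 b=-97/141 c=-24/47 d=28/141
  seg 2: a=3 b=-157/141 c=4/47 d=-2/141
S(13/4) = 2857/752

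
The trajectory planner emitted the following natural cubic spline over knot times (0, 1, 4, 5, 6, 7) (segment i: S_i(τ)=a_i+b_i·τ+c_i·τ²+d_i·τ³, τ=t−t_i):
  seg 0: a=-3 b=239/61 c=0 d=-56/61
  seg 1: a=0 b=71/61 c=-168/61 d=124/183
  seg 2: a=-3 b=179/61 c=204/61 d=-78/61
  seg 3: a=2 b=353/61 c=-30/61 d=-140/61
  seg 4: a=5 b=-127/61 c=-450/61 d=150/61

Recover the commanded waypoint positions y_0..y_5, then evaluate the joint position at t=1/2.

y_0=-3 y_1=0 y_2=-3 y_3=2 y_4=5 y_5=-2
S(1/2) = -141/122

y_0 = S_0(0) = a_0 = -3
y_1 = S_1(0) = a_1 = 0
y_2 = S_2(0) = a_2 = -3
y_3 = S_3(0) = a_3 = 2
y_4 = S_4(0) = a_4 = 5
y_5 = S_4(1) = -2
t_q=1/2 is in segment 0 (τ=1/2); S_0(τ)=-141/122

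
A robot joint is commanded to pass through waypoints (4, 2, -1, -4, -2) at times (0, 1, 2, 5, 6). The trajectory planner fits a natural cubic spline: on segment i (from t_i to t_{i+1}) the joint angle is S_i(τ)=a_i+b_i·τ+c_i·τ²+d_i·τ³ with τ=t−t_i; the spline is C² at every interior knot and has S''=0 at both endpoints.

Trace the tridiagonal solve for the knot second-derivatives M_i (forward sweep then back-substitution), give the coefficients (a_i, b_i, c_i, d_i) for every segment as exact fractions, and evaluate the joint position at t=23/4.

Δ: Δ0=-2, Δ1=-3, Δ2=-1, Δ3=2
row 1: diag=4, rhs=-6; c'=1/4, d'=-3/2
row 2: denom=8−1·1/4=31/4; d'=(12−1·-3/2)/(31/4)=54/31
row 3: denom=8−3·12/31=212/31; d'=(18−3·54/31)/(212/31)=99/53
back: M3=99/53
back: M2=54/31−12/31·99/53=54/53
back: M1=-3/2−1/4·54/53=-93/53
M: M0=0, M1=-93/53, M2=54/53, M3=99/53, M4=0
seg 0: a=4, c=M0/2=0, d=(M1−M0)/(6·1)=-31/106, b=Δ0−h0·(2M0+M1)/6=-181/106
seg 1: a=2, c=M1/2=-93/106, d=(M2−M1)/(6·1)=49/106, b=Δ1−h1·(2M1+M2)/6=-137/53
seg 2: a=-1, c=M2/2=27/53, d=(M3−M2)/(6·3)=5/106, b=Δ2−h2·(2M2+M3)/6=-313/106
seg 3: a=-4, c=M3/2=99/106, d=(M4−M3)/(6·1)=-33/106, b=Δ3−h3·(2M3+M4)/6=73/53
t_q=23/4 → seg 3, τ=3/4; S=-4+73/53·τ+99/106·τ²+-33/106·τ³=-17455/6784

  seg 0: a=4 b=-181/106 c=0 d=-31/106
  seg 1: a=2 b=-137/53 c=-93/106 d=49/106
  seg 2: a=-1 b=-313/106 c=27/53 d=5/106
  seg 3: a=-4 b=73/53 c=99/106 d=-33/106
S(23/4) = -17455/6784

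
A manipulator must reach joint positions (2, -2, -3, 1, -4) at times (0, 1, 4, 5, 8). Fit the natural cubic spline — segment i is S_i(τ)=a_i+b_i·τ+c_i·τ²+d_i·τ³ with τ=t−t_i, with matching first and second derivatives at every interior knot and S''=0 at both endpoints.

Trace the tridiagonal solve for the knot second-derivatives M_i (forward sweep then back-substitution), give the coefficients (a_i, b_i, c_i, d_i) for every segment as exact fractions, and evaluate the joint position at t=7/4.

Δ: Δ0=-4, Δ1=-1/3, Δ2=4, Δ3=-5/3
row 1: diag=8, rhs=22; c'=3/8, d'=11/4
row 2: denom=8−3·3/8=55/8; d'=(26−3·11/4)/(55/8)=142/55
row 3: denom=8−1·8/55=432/55; d'=(-34−1·142/55)/(432/55)=-503/108
back: M3=-503/108
back: M2=142/55−8/55·-503/108=88/27
back: M1=11/4−3/8·88/27=55/36
M: M0=0, M1=55/36, M2=88/27, M3=-503/108, M4=0
seg 0: a=2, c=M0/2=0, d=(M1−M0)/(6·1)=55/216, b=Δ0−h0·(2M0+M1)/6=-919/216
seg 1: a=-2, c=M1/2=55/72, d=(M2−M1)/(6·3)=187/1944, b=Δ1−h1·(2M1+M2)/6=-377/108
seg 2: a=-3, c=M2/2=44/27, d=(M3−M2)/(6·1)=-95/72, b=Δ2−h2·(2M2+M3)/6=797/216
seg 3: a=1, c=M3/2=-503/216, d=(M4−M3)/(6·3)=503/1944, b=Δ3−h3·(2M3+M4)/6=323/108
t_q=7/4 → seg 1, τ=3/4; S=-2+-377/108·τ+55/72·τ²+187/1944·τ³=-6371/1536

  seg 0: a=2 b=-919/216 c=0 d=55/216
  seg 1: a=-2 b=-377/108 c=55/72 d=187/1944
  seg 2: a=-3 b=797/216 c=44/27 d=-95/72
  seg 3: a=1 b=323/108 c=-503/216 d=503/1944
S(7/4) = -6371/1536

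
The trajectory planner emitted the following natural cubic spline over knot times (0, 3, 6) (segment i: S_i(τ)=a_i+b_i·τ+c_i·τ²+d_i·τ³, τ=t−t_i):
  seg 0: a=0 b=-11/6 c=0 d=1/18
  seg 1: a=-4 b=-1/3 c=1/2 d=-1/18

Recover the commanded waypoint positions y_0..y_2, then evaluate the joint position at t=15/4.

y_0 = S_0(0) = a_0 = 0
y_1 = S_1(0) = a_1 = -4
y_2 = S_1(3) = -2
t_q=15/4 is in segment 1 (τ=3/4); S_1(τ)=-511/128

y_0=0 y_1=-4 y_2=-2
S(15/4) = -511/128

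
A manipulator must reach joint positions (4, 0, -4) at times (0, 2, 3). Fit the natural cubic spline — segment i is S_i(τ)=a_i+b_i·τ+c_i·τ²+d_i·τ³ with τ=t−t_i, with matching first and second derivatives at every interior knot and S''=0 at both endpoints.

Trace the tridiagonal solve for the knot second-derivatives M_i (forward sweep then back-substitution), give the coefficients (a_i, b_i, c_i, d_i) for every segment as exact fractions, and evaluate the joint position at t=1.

  seg 0: a=4 b=-4/3 c=0 d=-1/6
  seg 1: a=0 b=-10/3 c=-1 d=1/3
S(1) = 5/2

Δ: Δ0=-2, Δ1=-4
row 1: diag=6, rhs=-12; c'=1/6, d'=-2
back: M1=-2
M: M0=0, M1=-2, M2=0
seg 0: a=4, c=M0/2=0, d=(M1−M0)/(6·2)=-1/6, b=Δ0−h0·(2M0+M1)/6=-4/3
seg 1: a=0, c=M1/2=-1, d=(M2−M1)/(6·1)=1/3, b=Δ1−h1·(2M1+M2)/6=-10/3
t_q=1 → seg 0, τ=1; S=4+-4/3·τ+0·τ²+-1/6·τ³=5/2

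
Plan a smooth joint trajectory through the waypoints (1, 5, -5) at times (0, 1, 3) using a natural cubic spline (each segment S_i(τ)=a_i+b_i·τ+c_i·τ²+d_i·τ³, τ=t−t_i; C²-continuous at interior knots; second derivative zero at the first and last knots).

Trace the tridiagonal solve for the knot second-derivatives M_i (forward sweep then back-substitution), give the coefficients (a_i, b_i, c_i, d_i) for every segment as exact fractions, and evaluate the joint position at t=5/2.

  seg 0: a=1 b=11/2 c=0 d=-3/2
  seg 1: a=5 b=1 c=-9/2 d=3/4
S(5/2) = -35/32

Δ: Δ0=4, Δ1=-5
row 1: diag=6, rhs=-54; c'=1/3, d'=-9
back: M1=-9
M: M0=0, M1=-9, M2=0
seg 0: a=1, c=M0/2=0, d=(M1−M0)/(6·1)=-3/2, b=Δ0−h0·(2M0+M1)/6=11/2
seg 1: a=5, c=M1/2=-9/2, d=(M2−M1)/(6·2)=3/4, b=Δ1−h1·(2M1+M2)/6=1
t_q=5/2 → seg 1, τ=3/2; S=5+1·τ+-9/2·τ²+3/4·τ³=-35/32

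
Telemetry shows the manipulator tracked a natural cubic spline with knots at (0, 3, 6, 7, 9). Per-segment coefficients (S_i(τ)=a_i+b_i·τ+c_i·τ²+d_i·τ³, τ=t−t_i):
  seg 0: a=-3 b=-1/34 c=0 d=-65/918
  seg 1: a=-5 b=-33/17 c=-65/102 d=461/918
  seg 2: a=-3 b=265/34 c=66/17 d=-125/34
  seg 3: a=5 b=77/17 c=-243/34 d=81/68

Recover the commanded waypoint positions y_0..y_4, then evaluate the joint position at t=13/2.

y_0 = S_0(0) = a_0 = -3
y_1 = S_1(0) = a_1 = -5
y_2 = S_2(0) = a_2 = -3
y_3 = S_3(0) = a_3 = 5
y_4 = S_3(2) = -5
t_q=13/2 is in segment 2 (τ=1/2); S_2(τ)=383/272

y_0=-3 y_1=-5 y_2=-3 y_3=5 y_4=-5
S(13/2) = 383/272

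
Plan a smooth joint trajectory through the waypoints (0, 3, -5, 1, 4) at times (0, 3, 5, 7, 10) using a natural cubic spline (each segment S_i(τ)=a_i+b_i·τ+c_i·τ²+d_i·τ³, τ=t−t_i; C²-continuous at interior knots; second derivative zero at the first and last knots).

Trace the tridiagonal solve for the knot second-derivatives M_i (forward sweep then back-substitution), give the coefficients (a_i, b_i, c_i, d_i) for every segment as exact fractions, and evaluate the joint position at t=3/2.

Δ: Δ0=1, Δ1=-4, Δ2=3, Δ3=1
row 1: diag=10, rhs=-30; c'=1/5, d'=-3
row 2: denom=8−2·1/5=38/5; d'=(42−2·-3)/(38/5)=120/19
row 3: denom=10−2·5/19=180/19; d'=(-12−2·120/19)/(180/19)=-13/5
back: M3=-13/5
back: M2=120/19−5/19·-13/5=7
back: M1=-3−1/5·7=-22/5
M: M0=0, M1=-22/5, M2=7, M3=-13/5, M4=0
seg 0: a=0, c=M0/2=0, d=(M1−M0)/(6·3)=-11/45, b=Δ0−h0·(2M0+M1)/6=16/5
seg 1: a=3, c=M1/2=-11/5, d=(M2−M1)/(6·2)=19/20, b=Δ1−h1·(2M1+M2)/6=-17/5
seg 2: a=-5, c=M2/2=7/2, d=(M3−M2)/(6·2)=-4/5, b=Δ2−h2·(2M2+M3)/6=-4/5
seg 3: a=1, c=M3/2=-13/10, d=(M4−M3)/(6·3)=13/90, b=Δ3−h3·(2M3+M4)/6=18/5
t_q=3/2 → seg 0, τ=3/2; S=0+16/5·τ+0·τ²+-11/45·τ³=159/40

  seg 0: a=0 b=16/5 c=0 d=-11/45
  seg 1: a=3 b=-17/5 c=-11/5 d=19/20
  seg 2: a=-5 b=-4/5 c=7/2 d=-4/5
  seg 3: a=1 b=18/5 c=-13/10 d=13/90
S(3/2) = 159/40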